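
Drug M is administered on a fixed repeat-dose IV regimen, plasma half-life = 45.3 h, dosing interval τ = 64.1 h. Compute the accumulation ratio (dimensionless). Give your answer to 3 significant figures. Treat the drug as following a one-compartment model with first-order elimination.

1.60

k = ln2 / t½ = 0.693147 / 45.3 = 0.01530 h⁻¹
e^(−kτ) = e^(−0.01530 × 64.1) = 0.3750
Accumulation ratio R = 1 / (1 − e^(−kτ)) = 1 / (1 − 0.3750) = 1.600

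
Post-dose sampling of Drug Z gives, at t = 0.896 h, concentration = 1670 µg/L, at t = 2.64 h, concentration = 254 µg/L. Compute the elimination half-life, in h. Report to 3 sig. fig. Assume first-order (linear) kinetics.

0.642 h

k = ln(C₁/C₂) / (t₂ − t₁) = ln(1670/254) / (2.64 − 0.896)
  = 1.883 / 1.744 = 1.080 h⁻¹
t½ = ln2 / k = 0.693147 / 1.080 = 0.6418 h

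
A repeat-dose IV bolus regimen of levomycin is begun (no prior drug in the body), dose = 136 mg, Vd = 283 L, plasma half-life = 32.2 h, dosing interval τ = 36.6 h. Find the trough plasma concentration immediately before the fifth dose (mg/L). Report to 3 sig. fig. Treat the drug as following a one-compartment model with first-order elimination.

C₀ per dose = Dose / Vd = 136 / 283 = 0.4806 mg/L
k = ln2 / t½ = 0.693147 / 32.2 = 0.02153 h⁻¹
Fraction remaining after one interval: r = e^(−kτ) = e^(−0.02153 × 36.6) = 0.4548
Before dose 5, 4 doses have been given (aged 1τ, 2τ, 3τ, 4τ).
C_trough = C₀ × (r + r² + … + r^4) = C₀ × r(1−r^4)/(1−r)
        = 0.4806 × 0.4548 × (1 − 0.04278) / (1 − 0.4548) = 0.3838 mg/L

0.384 mg/L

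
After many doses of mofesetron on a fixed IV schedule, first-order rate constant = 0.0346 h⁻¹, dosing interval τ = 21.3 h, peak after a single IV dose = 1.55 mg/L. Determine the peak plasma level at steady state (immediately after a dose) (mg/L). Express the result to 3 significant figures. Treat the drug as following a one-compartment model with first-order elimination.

e^(−kτ) = e^(−0.03460 × 21.3) = 0.4786
Accumulation ratio R = 1 / (1 − e^(−kτ)) = 1 / (1 − 0.4786) = 1.918
Steady-state peak = C₀ × R = 1.55 × 1.918 = 2.973 mg/L

2.97 mg/L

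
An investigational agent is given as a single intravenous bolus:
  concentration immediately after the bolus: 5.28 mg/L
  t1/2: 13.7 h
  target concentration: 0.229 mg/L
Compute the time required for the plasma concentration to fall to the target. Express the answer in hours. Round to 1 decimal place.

62.0 h

k = ln2 / t½ = 0.693147 / 13.7 = 0.05059 h⁻¹
t = ln(C₀ / C) / k = ln(5.280 / 0.229) / 0.05059
  = ln(23.06) / 0.05059 = 3.138 / 0.05059 = 62.03 h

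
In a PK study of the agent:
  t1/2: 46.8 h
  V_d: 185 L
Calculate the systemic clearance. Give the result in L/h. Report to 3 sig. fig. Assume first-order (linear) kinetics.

2.74 L/h

k = ln2 / t½ = 0.693147 / 46.8 = 0.01481 h⁻¹
CL = k × Vd = 0.01481 × 185 = 2.740 L/h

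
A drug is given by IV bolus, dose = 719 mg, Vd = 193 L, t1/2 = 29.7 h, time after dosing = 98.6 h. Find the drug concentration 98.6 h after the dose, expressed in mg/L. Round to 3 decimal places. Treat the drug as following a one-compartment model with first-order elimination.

0.373 mg/L

C₀ = Dose / Vd = 719.0 / 193 = 3.725 mg/L
k = ln2 / t½ = 0.693147 / 29.7 = 0.02334 h⁻¹
C = C₀ · e^(−k·t) = 3.725 × e^(−0.02334 × 98.6)
  = 3.725 × 0.1001 = 0.3729 mg/L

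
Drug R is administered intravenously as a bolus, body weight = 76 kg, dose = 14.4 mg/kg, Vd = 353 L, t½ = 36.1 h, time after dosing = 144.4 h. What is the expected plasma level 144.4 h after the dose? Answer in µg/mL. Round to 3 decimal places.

Total dose = 14.4 × 76 = 1094 mg
C₀ = Dose / Vd = 1094 / 353 = 3.099 mg/L
k = ln2 / t½ = 0.693147 / 36.1 = 0.01920 h⁻¹
t / t½ = 144.4 / 36.1 = 4 half-lives
C = C₀ × (1/2)^4 = 3.099 × 0.06250 = 0.1937 mg/L
(0.1937 mg/L = 0.1937 µg/mL)

0.194 µg/mL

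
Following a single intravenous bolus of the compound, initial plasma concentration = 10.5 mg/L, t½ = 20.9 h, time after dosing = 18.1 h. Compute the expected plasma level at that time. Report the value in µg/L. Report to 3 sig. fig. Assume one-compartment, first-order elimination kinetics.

5760 µg/L

k = ln2 / t½ = 0.693147 / 20.9 = 0.03316 h⁻¹
C = C₀ · e^(−k·t) = 10.50 × e^(−0.03316 × 18.1)
  = 10.50 × 0.5487 = 5.761 mg/L
Convert: 5.761 mg/L × 1000 = 5761 µg/L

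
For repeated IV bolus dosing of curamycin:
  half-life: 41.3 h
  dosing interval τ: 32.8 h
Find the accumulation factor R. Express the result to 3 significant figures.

k = ln2 / t½ = 0.693147 / 41.3 = 0.01678 h⁻¹
e^(−kτ) = e^(−0.01678 × 32.8) = 0.5767
Accumulation ratio R = 1 / (1 − e^(−kτ)) = 1 / (1 − 0.5767) = 2.362

2.36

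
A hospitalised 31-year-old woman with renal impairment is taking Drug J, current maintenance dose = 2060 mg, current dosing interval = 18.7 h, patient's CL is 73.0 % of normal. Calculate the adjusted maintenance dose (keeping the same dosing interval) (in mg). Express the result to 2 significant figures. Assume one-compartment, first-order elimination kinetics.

1500 mg

To keep the same average steady-state level, dosing rate must scale with clearance.
CL ratio = 73.0 / 100 = 0.7300
New dose (same interval) = 2060 × 0.7300 = 1504 mg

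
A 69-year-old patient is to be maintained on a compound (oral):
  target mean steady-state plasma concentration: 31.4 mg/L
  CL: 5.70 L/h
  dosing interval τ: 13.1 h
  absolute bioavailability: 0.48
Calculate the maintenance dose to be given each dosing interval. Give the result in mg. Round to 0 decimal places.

4885 mg

At steady state, F × (Dose/τ) = Css × CL.
Dose = Css × CL × τ / F = 31.4 × 5.700 × 13.1 / 0.48 = 4885 mg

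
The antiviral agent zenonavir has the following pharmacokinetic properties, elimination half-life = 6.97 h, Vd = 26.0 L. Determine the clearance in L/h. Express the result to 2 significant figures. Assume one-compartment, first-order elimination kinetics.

k = ln2 / t½ = 0.693147 / 6.97 = 0.09945 h⁻¹
CL = k × Vd = 0.09945 × 26.0 = 2.586 L/h

2.6 L/h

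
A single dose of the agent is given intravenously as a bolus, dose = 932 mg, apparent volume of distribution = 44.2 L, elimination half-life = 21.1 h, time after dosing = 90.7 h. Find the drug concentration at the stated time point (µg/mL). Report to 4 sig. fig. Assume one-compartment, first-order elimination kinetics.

C₀ = Dose / Vd = 932.0 / 44.2 = 21.09 mg/L
k = ln2 / t½ = 0.693147 / 21.1 = 0.03285 h⁻¹
C = C₀ · e^(−k·t) = 21.09 × e^(−0.03285 × 90.7)
  = 21.09 × 0.05082 = 1.072 mg/L
(1.072 mg/L = 1.072 µg/mL)

1.072 µg/mL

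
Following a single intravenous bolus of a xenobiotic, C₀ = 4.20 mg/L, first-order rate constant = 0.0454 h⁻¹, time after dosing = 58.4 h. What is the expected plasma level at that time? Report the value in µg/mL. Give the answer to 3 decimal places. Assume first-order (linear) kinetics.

C = C₀ · e^(−k·t) = 4.200 × e^(−0.04540 × 58.4)
  = 4.200 × 0.07056 = 0.2964 mg/L
(0.2964 mg/L = 0.2964 µg/mL)

0.296 µg/mL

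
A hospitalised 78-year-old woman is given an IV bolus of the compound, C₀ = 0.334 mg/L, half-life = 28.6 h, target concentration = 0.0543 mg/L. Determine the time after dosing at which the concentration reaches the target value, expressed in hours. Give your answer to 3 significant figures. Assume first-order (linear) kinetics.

75.0 h

k = ln2 / t½ = 0.693147 / 28.6 = 0.02424 h⁻¹
t = ln(C₀ / C) / k = ln(0.3340 / 0.0543) / 0.02424
  = ln(6.151) / 0.02424 = 1.817 / 0.02424 = 74.96 h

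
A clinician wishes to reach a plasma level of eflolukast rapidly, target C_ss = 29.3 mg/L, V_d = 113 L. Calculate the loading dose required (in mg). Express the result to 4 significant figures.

3311 mg

LD = Css × Vd = 29.3 × 113 = 3311 mg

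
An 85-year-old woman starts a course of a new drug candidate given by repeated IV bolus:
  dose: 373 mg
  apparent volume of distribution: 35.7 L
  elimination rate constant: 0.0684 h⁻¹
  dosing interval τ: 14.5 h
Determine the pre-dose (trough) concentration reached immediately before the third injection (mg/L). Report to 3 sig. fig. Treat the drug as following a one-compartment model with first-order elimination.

5.31 mg/L

C₀ per dose = Dose / Vd = 373 / 35.7 = 10.45 mg/L
Fraction remaining after one interval: r = e^(−kτ) = e^(−0.06840 × 14.5) = 0.3709
Before dose 3, 2 doses have been given (aged 1τ, 2τ).
C_trough = C₀ × (r + r²) = 10.45 × (0.3709 + 0.1376) = 5.314 mg/L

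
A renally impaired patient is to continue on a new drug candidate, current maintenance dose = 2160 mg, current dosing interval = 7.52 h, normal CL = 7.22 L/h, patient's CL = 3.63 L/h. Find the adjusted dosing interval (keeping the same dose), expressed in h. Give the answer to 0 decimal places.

15 h

To keep the same average steady-state level, dosing rate must scale with clearance.
CL ratio = 3.63 / 7.22 = 0.5028
New interval (same dose) = 7.52 / 0.5028 = 14.96 h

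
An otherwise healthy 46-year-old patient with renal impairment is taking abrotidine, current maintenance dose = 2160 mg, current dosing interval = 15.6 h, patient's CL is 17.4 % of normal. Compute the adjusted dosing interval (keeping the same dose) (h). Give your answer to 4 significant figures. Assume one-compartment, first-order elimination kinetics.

89.66 h

To keep the same average steady-state level, dosing rate must scale with clearance.
CL ratio = 17.4 / 100 = 0.1740
New interval (same dose) = 15.6 / 0.1740 = 89.66 h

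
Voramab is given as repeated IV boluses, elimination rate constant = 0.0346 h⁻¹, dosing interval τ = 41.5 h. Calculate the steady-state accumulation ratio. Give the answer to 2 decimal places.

e^(−kτ) = e^(−0.03460 × 41.5) = 0.2379
Accumulation ratio R = 1 / (1 − e^(−kτ)) = 1 / (1 − 0.2379) = 1.312

1.31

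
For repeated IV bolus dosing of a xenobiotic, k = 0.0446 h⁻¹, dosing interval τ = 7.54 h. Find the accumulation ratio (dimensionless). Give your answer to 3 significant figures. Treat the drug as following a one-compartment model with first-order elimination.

e^(−kτ) = e^(−0.04460 × 7.54) = 0.7144
Accumulation ratio R = 1 / (1 − e^(−kτ)) = 1 / (1 − 0.7144) = 3.501

3.50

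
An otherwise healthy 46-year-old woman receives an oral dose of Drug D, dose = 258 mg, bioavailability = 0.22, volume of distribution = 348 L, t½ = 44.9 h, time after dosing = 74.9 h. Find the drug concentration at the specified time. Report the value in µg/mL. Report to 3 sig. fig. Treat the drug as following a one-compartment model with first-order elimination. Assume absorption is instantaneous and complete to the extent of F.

Amount reaching circulation = F × Dose = 0.22 × 258.0 = 56.76 mg
C₀ = F·Dose / Vd = 56.76 / 348 = 0.1631 mg/L
k = ln2 / t½ = 0.693147 / 44.9 = 0.01544 h⁻¹
C = C₀ · e^(−k·t) = 0.1631 × e^(−0.01544 × 74.9)
  = 0.1631 × 0.3146 = 0.05131 mg/L
(0.05131 mg/L = 0.05131 µg/mL)

0.0513 µg/mL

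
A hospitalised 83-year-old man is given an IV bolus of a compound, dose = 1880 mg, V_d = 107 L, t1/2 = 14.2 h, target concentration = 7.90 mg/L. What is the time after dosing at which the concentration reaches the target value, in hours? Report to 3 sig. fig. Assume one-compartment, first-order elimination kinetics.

C₀ = Dose / Vd = 1880 / 107 = 17.57 mg/L
k = ln2 / t½ = 0.693147 / 14.2 = 0.04881 h⁻¹
t = ln(C₀ / C) / k = ln(17.57 / 7.90) / 0.04881
  = ln(2.224) / 0.04881 = 0.7993 / 0.04881 = 16.38 h

16.4 h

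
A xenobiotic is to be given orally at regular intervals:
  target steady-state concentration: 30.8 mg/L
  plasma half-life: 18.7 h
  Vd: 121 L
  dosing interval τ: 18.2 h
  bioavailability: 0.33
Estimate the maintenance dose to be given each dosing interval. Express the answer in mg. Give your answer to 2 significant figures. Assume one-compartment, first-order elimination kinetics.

k = ln2 / t½ = 0.693147 / 18.7 = 0.03707 h⁻¹
CL = k × Vd = 0.03707 × 121 = 4.485 L/h
At steady state, F × (Dose/τ) = Css × CL.
Dose = Css × CL × τ / F = 30.8 × 4.485 × 18.2 / 0.33 = 7619 mg

7600 mg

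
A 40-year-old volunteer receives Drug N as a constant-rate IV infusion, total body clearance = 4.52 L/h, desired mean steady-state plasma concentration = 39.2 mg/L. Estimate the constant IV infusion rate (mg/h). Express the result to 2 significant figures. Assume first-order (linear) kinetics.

At steady state, infusion rate R₀ = Css × CL = 39.2 × 4.520 = 177.2 mg/h

180 mg/h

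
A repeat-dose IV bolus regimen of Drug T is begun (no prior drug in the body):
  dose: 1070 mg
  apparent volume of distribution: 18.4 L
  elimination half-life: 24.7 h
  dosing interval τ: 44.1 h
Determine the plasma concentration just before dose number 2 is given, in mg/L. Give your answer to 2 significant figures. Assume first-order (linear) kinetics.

17 mg/L

C₀ per dose = Dose / Vd = 1070 / 18.4 = 58.15 mg/L
k = ln2 / t½ = 0.693147 / 24.7 = 0.02806 h⁻¹
Fraction remaining after one interval: r = e^(−kτ) = e^(−0.02806 × 44.1) = 0.2901
Before dose 2, 1 dose has been given (aged 1τ).
C_trough = C₀ × r = 58.15 × 0.2901 = 16.87 mg/L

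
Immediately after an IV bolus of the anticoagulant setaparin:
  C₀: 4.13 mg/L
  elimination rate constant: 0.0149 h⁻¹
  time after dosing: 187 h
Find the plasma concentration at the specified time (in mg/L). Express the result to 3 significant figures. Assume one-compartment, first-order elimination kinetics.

C = C₀ · e^(−k·t) = 4.130 × e^(−0.01490 × 187)
  = 4.130 × 0.06165 = 0.2546 mg/L

0.255 mg/L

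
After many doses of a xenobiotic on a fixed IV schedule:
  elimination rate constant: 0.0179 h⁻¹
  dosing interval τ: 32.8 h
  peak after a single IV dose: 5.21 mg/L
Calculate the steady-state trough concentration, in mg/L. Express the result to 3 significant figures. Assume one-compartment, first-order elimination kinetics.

6.52 mg/L

e^(−kτ) = e^(−0.01790 × 32.8) = 0.5559
Accumulation ratio R = 1 / (1 − e^(−kτ)) = 1 / (1 − 0.5559) = 2.252
Steady-state trough = C₀ × R × e^(−kτ) = 5.21 × 2.252 × 0.5559 = 6.522 mg/L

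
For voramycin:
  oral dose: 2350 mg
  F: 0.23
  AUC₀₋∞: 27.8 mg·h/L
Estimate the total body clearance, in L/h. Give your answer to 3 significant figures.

19.4 L/h

CL = F·Dose / AUC = 0.23 × 2350 / 27.8 = 19.44 L/h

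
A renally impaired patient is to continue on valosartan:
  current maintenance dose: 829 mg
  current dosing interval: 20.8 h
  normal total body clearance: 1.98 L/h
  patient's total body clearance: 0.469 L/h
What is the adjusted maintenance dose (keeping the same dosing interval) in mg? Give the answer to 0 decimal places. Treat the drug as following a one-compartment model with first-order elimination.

196 mg

To keep the same average steady-state level, dosing rate must scale with clearance.
CL ratio = 0.469 / 1.98 = 0.2369
New dose (same interval) = 829 × 0.2369 = 196.4 mg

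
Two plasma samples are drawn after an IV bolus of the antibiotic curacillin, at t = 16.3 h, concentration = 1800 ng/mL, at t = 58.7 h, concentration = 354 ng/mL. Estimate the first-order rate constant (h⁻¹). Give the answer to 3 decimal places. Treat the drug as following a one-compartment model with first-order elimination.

0.038 h⁻¹

k = ln(C₁/C₂) / (t₂ − t₁) = ln(1800/354) / (58.7 − 16.3)
  = 1.626 / 42.40 = 0.03835 h⁻¹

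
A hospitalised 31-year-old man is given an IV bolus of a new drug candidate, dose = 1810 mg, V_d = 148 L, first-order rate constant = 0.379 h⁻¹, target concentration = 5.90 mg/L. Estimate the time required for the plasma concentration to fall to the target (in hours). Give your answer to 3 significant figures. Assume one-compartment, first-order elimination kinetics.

C₀ = Dose / Vd = 1810 / 148 = 12.23 mg/L
t = ln(C₀ / C) / k = ln(12.23 / 5.90) / 0.3790
  = ln(2.073) / 0.3790 = 0.7290 / 0.3790 = 1.923 h

1.92 h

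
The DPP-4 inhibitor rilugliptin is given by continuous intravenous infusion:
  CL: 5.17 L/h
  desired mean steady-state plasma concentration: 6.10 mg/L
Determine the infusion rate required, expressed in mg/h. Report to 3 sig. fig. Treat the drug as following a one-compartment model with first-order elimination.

31.5 mg/h

At steady state, infusion rate R₀ = Css × CL = 6.10 × 5.170 = 31.54 mg/h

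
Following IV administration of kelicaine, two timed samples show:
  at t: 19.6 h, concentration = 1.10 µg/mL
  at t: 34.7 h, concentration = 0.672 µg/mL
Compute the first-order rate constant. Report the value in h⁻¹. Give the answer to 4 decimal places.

0.0326 h⁻¹

k = ln(C₁/C₂) / (t₂ − t₁) = ln(1.10/0.672) / (34.7 − 19.6)
  = 0.4928 / 15.10 = 0.03264 h⁻¹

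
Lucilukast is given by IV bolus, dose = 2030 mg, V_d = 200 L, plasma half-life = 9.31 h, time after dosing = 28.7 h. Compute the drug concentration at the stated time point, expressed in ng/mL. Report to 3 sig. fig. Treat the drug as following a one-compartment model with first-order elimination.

C₀ = Dose / Vd = 2030 / 200 = 10.15 mg/L
k = ln2 / t½ = 0.693147 / 9.31 = 0.07445 h⁻¹
C = C₀ · e^(−k·t) = 10.15 × e^(−0.07445 × 28.7)
  = 10.15 × 0.1180 = 1.198 mg/L
Convert: 1.198 mg/L × 1000 = 1198 ng/mL

1200 ng/mL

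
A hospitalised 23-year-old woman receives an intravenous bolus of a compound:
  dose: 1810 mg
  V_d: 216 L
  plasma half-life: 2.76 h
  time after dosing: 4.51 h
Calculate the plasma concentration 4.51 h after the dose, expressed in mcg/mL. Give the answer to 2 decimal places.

C₀ = Dose / Vd = 1810 / 216 = 8.380 mg/L
k = ln2 / t½ = 0.693147 / 2.76 = 0.2511 h⁻¹
C = C₀ · e^(−k·t) = 8.380 × e^(−0.2511 × 4.51)
  = 8.380 × 0.3222 = 2.700 mg/L
(2.700 mg/L = 2.700 mcg/mL)

2.70 mcg/mL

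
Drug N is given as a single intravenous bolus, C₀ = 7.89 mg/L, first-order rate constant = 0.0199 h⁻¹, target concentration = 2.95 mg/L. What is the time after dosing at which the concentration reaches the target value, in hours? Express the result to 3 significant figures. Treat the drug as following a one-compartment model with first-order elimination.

t = ln(C₀ / C) / k = ln(7.890 / 2.95) / 0.01990
  = ln(2.675) / 0.01990 = 0.9839 / 0.01990 = 49.44 h

49.4 h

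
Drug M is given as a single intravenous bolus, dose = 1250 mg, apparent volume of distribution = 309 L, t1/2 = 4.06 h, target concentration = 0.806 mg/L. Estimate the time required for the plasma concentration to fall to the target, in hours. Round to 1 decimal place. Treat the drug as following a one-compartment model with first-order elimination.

C₀ = Dose / Vd = 1250 / 309 = 4.045 mg/L
k = ln2 / t½ = 0.693147 / 4.06 = 0.1707 h⁻¹
t = ln(C₀ / C) / k = ln(4.045 / 0.806) / 0.1707
  = ln(5.019) / 0.1707 = 1.613 / 0.1707 = 9.449 h

9.4 h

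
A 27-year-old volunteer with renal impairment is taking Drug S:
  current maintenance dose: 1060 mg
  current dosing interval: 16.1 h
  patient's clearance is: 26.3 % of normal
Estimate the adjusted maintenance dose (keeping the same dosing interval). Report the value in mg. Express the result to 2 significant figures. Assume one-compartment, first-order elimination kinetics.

To keep the same average steady-state level, dosing rate must scale with clearance.
CL ratio = 26.3 / 100 = 0.2630
New dose (same interval) = 1060 × 0.2630 = 278.8 mg

280 mg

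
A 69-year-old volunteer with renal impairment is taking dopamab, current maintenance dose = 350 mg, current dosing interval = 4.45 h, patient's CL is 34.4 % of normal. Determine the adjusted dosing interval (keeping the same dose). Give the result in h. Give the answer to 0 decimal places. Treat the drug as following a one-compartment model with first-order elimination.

13 h

To keep the same average steady-state level, dosing rate must scale with clearance.
CL ratio = 34.4 / 100 = 0.3440
New interval (same dose) = 4.45 / 0.3440 = 12.94 h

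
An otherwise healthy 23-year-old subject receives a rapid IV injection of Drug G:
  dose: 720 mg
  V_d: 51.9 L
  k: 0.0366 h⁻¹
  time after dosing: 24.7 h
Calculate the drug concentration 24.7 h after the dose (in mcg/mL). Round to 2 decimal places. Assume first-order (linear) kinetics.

5.62 mcg/mL

C₀ = Dose / Vd = 720.0 / 51.9 = 13.87 mg/L
C = C₀ · e^(−k·t) = 13.87 × e^(−0.03660 × 24.7)
  = 13.87 × 0.4049 = 5.616 mg/L
(5.616 mg/L = 5.616 mcg/mL)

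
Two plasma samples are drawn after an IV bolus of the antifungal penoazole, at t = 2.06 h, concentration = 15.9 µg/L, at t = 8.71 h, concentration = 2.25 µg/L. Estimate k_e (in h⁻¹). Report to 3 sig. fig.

0.294 h⁻¹

k = ln(C₁/C₂) / (t₂ − t₁) = ln(15.9/2.25) / (8.71 − 2.06)
  = 1.955 / 6.650 = 0.2940 h⁻¹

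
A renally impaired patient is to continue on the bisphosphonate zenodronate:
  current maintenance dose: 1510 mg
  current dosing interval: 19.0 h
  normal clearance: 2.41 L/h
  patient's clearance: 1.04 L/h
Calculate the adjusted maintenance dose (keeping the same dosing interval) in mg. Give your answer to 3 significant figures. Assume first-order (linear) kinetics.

652 mg

To keep the same average steady-state level, dosing rate must scale with clearance.
CL ratio = 1.04 / 2.41 = 0.4315
New dose (same interval) = 1510 × 0.4315 = 651.6 mg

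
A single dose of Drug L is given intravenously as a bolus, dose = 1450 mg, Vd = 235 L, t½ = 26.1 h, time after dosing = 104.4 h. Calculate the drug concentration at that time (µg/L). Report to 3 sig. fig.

386 µg/L

C₀ = Dose / Vd = 1450 / 235 = 6.170 mg/L
k = ln2 / t½ = 0.693147 / 26.1 = 0.02656 h⁻¹
t / t½ = 104.4 / 26.1 = 4 half-lives
C = C₀ × (1/2)^4 = 6.170 × 0.06250 = 0.3856 mg/L
Convert: 0.3856 mg/L × 1000 = 385.6 µg/L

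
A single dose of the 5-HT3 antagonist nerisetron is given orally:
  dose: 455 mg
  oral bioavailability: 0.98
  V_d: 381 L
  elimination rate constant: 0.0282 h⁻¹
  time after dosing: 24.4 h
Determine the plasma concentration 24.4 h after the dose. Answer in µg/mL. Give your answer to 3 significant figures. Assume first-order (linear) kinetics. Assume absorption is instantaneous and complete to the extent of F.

Amount reaching circulation = F × Dose = 0.98 × 455.0 = 445.9 mg
C₀ = F·Dose / Vd = 445.9 / 381 = 1.170 mg/L
C = C₀ · e^(−k·t) = 1.170 × e^(−0.02820 × 24.4)
  = 1.170 × 0.5025 = 0.5879 mg/L
(0.5879 mg/L = 0.5879 µg/mL)

0.588 µg/mL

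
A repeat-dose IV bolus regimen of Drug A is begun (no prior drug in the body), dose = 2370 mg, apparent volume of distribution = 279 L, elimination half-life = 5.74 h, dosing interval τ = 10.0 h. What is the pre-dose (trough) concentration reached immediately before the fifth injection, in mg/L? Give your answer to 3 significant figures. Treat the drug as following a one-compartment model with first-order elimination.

3.59 mg/L

C₀ per dose = Dose / Vd = 2370 / 279 = 8.495 mg/L
k = ln2 / t½ = 0.693147 / 5.74 = 0.1208 h⁻¹
Fraction remaining after one interval: r = e^(−kτ) = e^(−0.1208 × 10.0) = 0.2988
Before dose 5, 4 doses have been given (aged 1τ, 2τ, 3τ, 4τ).
C_trough = C₀ × (r + r² + … + r^4) = C₀ × r(1−r^4)/(1−r)
        = 8.495 × 0.2988 × (1 − 0.007971) / (1 − 0.2988) = 3.591 mg/L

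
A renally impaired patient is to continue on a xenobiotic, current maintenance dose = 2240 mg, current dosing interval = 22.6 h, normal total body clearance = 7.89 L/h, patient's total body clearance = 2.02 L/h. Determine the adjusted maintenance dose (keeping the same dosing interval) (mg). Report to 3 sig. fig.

To keep the same average steady-state level, dosing rate must scale with clearance.
CL ratio = 2.02 / 7.89 = 0.2560
New dose (same interval) = 2240 × 0.2560 = 573.4 mg

573 mg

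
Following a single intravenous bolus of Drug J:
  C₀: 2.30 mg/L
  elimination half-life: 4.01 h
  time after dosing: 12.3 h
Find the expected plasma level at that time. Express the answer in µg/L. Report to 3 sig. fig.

274 µg/L

k = ln2 / t½ = 0.693147 / 4.01 = 0.1729 h⁻¹
C = C₀ · e^(−k·t) = 2.300 × e^(−0.1729 × 12.3)
  = 2.300 × 0.1192 = 0.2742 mg/L
Convert: 0.2742 mg/L × 1000 = 274.2 µg/L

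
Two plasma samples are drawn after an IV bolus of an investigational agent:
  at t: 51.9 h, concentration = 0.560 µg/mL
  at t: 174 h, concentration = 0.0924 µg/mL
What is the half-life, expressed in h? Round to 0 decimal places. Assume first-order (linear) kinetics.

47 h

k = ln(C₁/C₂) / (t₂ − t₁) = ln(0.560/0.0924) / (174 − 51.9)
  = 1.802 / 122.1 = 0.01476 h⁻¹
t½ = ln2 / k = 0.693147 / 0.01476 = 46.96 h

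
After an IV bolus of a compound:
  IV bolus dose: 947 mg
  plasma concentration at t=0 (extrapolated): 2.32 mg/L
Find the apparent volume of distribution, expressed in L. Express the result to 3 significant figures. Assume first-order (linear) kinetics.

408 L

Vd = Dose / C₀ = 947.0 / 2.32 = 408.2 L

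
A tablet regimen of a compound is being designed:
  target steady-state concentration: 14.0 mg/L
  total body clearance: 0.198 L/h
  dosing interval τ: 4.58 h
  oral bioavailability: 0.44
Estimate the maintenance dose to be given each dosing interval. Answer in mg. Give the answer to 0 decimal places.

29 mg

At steady state, F × (Dose/τ) = Css × CL.
Dose = Css × CL × τ / F = 14.0 × 0.1980 × 4.58 / 0.44 = 28.85 mg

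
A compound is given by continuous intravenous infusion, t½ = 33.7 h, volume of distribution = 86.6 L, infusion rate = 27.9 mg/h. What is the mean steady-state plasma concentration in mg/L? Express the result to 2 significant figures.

k = ln2 / t½ = 0.693147 / 33.7 = 0.02057 h⁻¹
CL = k × Vd = 0.02057 × 86.6 = 1.781 L/h
At steady state Css = R₀ / CL = 27.9 / 1.781 = 15.67 mg/L

16 mg/L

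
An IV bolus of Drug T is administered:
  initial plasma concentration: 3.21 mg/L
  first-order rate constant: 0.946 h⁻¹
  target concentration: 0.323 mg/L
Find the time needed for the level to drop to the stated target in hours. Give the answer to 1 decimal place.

t = ln(C₀ / C) / k = ln(3.210 / 0.323) / 0.9460
  = ln(9.938) / 0.9460 = 2.296 / 0.9460 = 2.427 h

2.4 h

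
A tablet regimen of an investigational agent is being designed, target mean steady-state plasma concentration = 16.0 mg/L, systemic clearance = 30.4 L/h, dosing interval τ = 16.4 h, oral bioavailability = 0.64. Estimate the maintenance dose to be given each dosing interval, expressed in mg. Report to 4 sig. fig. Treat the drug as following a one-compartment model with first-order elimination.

12460 mg

At steady state, F × (Dose/τ) = Css × CL.
Dose = Css × CL × τ / F = 16.0 × 30.40 × 16.4 / 0.64 = 12460 mg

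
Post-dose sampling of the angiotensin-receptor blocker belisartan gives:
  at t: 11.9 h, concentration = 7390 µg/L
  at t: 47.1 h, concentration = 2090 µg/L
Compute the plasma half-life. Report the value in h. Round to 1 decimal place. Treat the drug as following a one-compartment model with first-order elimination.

19.3 h

k = ln(C₁/C₂) / (t₂ − t₁) = ln(7390/2090) / (47.1 − 11.9)
  = 1.263 / 35.20 = 0.03588 h⁻¹
t½ = ln2 / k = 0.693147 / 0.03588 = 19.32 h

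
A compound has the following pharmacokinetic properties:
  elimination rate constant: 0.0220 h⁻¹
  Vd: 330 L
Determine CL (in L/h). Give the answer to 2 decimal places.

7.26 L/h

CL = k × Vd = 0.0220 × 330 = 7.260 L/h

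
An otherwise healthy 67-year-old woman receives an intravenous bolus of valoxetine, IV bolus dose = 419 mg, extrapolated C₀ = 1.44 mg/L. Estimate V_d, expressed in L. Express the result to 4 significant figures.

291.0 L

Vd = Dose / C₀ = 419.0 / 1.44 = 291.0 L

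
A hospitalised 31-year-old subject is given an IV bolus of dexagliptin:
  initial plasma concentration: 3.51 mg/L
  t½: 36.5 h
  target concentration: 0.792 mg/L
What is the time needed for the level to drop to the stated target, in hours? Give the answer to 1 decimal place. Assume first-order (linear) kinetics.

78.4 h

k = ln2 / t½ = 0.693147 / 36.5 = 0.01899 h⁻¹
t = ln(C₀ / C) / k = ln(3.510 / 0.792) / 0.01899
  = ln(4.432) / 0.01899 = 1.489 / 0.01899 = 78.41 h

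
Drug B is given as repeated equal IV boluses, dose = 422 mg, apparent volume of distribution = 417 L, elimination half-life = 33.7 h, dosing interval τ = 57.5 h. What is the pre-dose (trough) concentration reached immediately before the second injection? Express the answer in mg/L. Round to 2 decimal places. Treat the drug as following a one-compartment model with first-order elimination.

0.31 mg/L

C₀ per dose = Dose / Vd = 422 / 417 = 1.012 mg/L
k = ln2 / t½ = 0.693147 / 33.7 = 0.02057 h⁻¹
Fraction remaining after one interval: r = e^(−kτ) = e^(−0.02057 × 57.5) = 0.3064
Before dose 2, 1 dose has been given (aged 1τ).
C_trough = C₀ × r = 1.012 × 0.3064 = 0.3101 mg/L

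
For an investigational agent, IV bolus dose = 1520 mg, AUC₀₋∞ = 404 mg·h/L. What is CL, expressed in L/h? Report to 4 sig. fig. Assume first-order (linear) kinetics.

3.762 L/h

CL = Dose / AUC = 1520 / 404 = 3.762 L/h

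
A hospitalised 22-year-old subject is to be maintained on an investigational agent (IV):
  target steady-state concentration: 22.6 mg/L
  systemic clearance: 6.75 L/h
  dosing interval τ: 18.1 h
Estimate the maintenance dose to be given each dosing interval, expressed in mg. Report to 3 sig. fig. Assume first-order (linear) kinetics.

At steady state, Dose/τ = Css × CL.
Dose = Css × CL × τ = 22.6 × 6.750 × 18.1 = 2761 mg

2760 mg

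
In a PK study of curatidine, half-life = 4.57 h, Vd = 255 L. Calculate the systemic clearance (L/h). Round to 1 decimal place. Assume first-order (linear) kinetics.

k = ln2 / t½ = 0.693147 / 4.57 = 0.1517 h⁻¹
CL = k × Vd = 0.1517 × 255 = 38.68 L/h

38.7 L/h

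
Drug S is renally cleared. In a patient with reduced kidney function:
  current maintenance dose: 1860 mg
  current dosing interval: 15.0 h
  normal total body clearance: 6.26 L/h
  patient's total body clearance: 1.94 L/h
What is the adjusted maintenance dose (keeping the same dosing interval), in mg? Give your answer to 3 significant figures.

To keep the same average steady-state level, dosing rate must scale with clearance.
CL ratio = 1.94 / 6.26 = 0.3099
New dose (same interval) = 1860 × 0.3099 = 576.4 mg

576 mg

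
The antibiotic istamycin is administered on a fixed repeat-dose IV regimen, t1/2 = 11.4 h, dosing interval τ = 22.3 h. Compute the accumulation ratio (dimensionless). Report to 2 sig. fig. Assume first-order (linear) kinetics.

1.3

k = ln2 / t½ = 0.693147 / 11.4 = 0.06080 h⁻¹
e^(−kτ) = e^(−0.06080 × 22.3) = 0.2577
Accumulation ratio R = 1 / (1 − e^(−kτ)) = 1 / (1 − 0.2577) = 1.347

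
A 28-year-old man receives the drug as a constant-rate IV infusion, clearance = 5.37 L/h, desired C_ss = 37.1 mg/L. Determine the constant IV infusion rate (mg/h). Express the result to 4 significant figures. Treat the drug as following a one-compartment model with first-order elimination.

At steady state, infusion rate R₀ = Css × CL = 37.1 × 5.370 = 199.2 mg/h

199.2 mg/h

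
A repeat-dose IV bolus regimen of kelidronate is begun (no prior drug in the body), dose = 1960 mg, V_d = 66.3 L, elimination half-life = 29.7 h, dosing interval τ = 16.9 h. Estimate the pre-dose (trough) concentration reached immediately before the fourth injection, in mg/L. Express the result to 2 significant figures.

42 mg/L

C₀ per dose = Dose / Vd = 1960 / 66.3 = 29.56 mg/L
k = ln2 / t½ = 0.693147 / 29.7 = 0.02334 h⁻¹
Fraction remaining after one interval: r = e^(−kτ) = e^(−0.02334 × 16.9) = 0.6741
Before dose 4, 3 doses have been given (aged 1τ, 2τ, 3τ).
C_trough = C₀ × (r + r² + … + r^3) = C₀ × r(1−r^3)/(1−r)
        = 29.56 × 0.6741 × (1 − 0.3063) / (1 − 0.6741) = 42.41 mg/L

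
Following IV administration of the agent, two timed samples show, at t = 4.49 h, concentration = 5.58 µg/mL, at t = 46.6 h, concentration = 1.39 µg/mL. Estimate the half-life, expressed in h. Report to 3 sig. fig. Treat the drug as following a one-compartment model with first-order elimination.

21.0 h

k = ln(C₁/C₂) / (t₂ − t₁) = ln(5.58/1.39) / (46.6 − 4.49)
  = 1.390 / 42.11 = 0.03301 h⁻¹
t½ = ln2 / k = 0.693147 / 0.03301 = 21.00 h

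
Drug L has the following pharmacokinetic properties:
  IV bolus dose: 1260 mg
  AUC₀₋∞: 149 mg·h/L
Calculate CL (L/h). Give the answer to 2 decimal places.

CL = Dose / AUC = 1260 / 149 = 8.456 L/h

8.46 L/h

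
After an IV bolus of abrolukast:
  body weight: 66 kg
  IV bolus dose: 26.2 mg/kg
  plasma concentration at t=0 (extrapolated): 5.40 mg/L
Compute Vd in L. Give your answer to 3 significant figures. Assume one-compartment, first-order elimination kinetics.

Dose = 26.2 × 66 = 1729 mg
Vd = Dose / C₀ = 1729 / 5.40 = 320.2 L

320 L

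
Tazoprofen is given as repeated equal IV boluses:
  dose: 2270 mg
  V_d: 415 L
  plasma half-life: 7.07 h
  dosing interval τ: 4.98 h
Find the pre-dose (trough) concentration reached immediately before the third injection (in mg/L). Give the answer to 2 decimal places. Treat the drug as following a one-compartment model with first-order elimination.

C₀ per dose = Dose / Vd = 2270 / 415 = 5.470 mg/L
k = ln2 / t½ = 0.693147 / 7.07 = 0.09804 h⁻¹
Fraction remaining after one interval: r = e^(−kτ) = e^(−0.09804 × 4.98) = 0.6137
Before dose 3, 2 doses have been given (aged 1τ, 2τ).
C_trough = C₀ × (r + r²) = 5.470 × (0.6137 + 0.3766) = 5.417 mg/L

5.42 mg/L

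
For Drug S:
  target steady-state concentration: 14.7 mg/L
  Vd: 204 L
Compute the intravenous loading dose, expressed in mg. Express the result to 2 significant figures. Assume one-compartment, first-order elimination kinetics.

LD = Css × Vd = 14.7 × 204 = 2999 mg

3000 mg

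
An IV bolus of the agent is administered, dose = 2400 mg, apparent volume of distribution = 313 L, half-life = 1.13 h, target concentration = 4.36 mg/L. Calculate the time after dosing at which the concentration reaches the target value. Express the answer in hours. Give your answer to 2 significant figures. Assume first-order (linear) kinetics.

0.92 h

C₀ = Dose / Vd = 2400 / 313 = 7.668 mg/L
k = ln2 / t½ = 0.693147 / 1.13 = 0.6134 h⁻¹
t = ln(C₀ / C) / k = ln(7.668 / 4.36) / 0.6134
  = ln(1.759) / 0.6134 = 0.5647 / 0.6134 = 0.9206 h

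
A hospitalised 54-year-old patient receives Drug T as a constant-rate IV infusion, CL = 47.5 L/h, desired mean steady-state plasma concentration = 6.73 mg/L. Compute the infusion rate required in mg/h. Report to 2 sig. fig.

320 mg/h

At steady state, infusion rate R₀ = Css × CL = 6.73 × 47.50 = 319.7 mg/h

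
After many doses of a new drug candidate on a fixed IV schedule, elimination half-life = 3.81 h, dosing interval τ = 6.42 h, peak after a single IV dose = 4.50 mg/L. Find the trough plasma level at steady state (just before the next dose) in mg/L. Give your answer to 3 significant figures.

2.03 mg/L

k = ln2 / t½ = 0.693147 / 3.81 = 0.1819 h⁻¹
e^(−kτ) = e^(−0.1819 × 6.42) = 0.3111
Accumulation ratio R = 1 / (1 − e^(−kτ)) = 1 / (1 − 0.3111) = 1.452
Steady-state trough = C₀ × R × e^(−kτ) = 4.50 × 1.452 × 0.3111 = 2.033 mg/L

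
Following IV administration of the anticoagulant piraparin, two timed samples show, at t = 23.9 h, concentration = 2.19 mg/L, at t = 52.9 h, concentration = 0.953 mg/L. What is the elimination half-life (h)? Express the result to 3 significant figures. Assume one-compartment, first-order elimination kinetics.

24.2 h

k = ln(C₁/C₂) / (t₂ − t₁) = ln(2.19/0.953) / (52.9 − 23.9)
  = 0.8320 / 29.00 = 0.02869 h⁻¹
t½ = ln2 / k = 0.693147 / 0.02869 = 24.16 h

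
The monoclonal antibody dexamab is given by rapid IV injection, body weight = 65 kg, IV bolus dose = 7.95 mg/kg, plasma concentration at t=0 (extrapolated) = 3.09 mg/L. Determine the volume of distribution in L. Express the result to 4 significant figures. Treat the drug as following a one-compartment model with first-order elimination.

167.2 L

Dose = 7.95 × 65 = 516.8 mg
Vd = Dose / C₀ = 516.8 / 3.09 = 167.2 L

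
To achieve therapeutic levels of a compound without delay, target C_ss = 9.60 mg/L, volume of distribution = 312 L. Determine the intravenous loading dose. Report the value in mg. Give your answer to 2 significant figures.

3000 mg

LD = Css × Vd = 9.60 × 312 = 2995 mg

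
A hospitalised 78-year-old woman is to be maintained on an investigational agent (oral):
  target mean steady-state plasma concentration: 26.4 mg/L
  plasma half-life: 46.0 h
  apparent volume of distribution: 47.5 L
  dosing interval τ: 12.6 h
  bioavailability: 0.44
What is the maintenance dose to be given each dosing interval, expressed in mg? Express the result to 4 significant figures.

k = ln2 / t½ = 0.693147 / 46.0 = 0.01507 h⁻¹
CL = k × Vd = 0.01507 × 47.5 = 0.7158 L/h
At steady state, F × (Dose/τ) = Css × CL.
Dose = Css × CL × τ / F = 26.4 × 0.7158 × 12.6 / 0.44 = 541.1 mg

541.1 mg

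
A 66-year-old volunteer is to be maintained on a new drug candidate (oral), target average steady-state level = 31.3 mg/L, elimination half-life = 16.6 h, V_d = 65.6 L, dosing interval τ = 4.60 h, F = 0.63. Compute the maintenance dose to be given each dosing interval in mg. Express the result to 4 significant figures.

626.0 mg

k = ln2 / t½ = 0.693147 / 16.6 = 0.04176 h⁻¹
CL = k × Vd = 0.04176 × 65.6 = 2.739 L/h
At steady state, F × (Dose/τ) = Css × CL.
Dose = Css × CL × τ / F = 31.3 × 2.739 × 4.60 / 0.63 = 626.0 mg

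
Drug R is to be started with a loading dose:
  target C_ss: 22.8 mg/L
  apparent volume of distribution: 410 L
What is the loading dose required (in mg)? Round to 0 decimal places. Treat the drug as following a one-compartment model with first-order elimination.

LD = Css × Vd = 22.8 × 410 = 9348 mg

9348 mg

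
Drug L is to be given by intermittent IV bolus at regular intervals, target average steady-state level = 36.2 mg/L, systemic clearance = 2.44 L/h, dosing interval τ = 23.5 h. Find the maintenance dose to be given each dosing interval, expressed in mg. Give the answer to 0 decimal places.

2076 mg

At steady state, Dose/τ = Css × CL.
Dose = Css × CL × τ = 36.2 × 2.440 × 23.5 = 2076 mg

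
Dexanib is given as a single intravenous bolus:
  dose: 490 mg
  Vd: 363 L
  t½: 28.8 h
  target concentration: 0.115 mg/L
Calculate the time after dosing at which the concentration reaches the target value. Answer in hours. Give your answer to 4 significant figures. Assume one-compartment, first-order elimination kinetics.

102.3 h

C₀ = Dose / Vd = 490.0 / 363 = 1.350 mg/L
k = ln2 / t½ = 0.693147 / 28.8 = 0.02407 h⁻¹
t = ln(C₀ / C) / k = ln(1.350 / 0.115) / 0.02407
  = ln(11.74) / 0.02407 = 2.463 / 0.02407 = 102.3 h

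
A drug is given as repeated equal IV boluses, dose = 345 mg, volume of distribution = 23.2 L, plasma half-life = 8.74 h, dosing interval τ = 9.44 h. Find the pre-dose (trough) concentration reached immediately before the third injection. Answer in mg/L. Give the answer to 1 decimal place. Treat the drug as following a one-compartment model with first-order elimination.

C₀ per dose = Dose / Vd = 345 / 23.2 = 14.87 mg/L
k = ln2 / t½ = 0.693147 / 8.74 = 0.07931 h⁻¹
Fraction remaining after one interval: r = e^(−kτ) = e^(−0.07931 × 9.44) = 0.4730
Before dose 3, 2 doses have been given (aged 1τ, 2τ).
C_trough = C₀ × (r + r²) = 14.87 × (0.4730 + 0.2237) = 10.36 mg/L

10.4 mg/L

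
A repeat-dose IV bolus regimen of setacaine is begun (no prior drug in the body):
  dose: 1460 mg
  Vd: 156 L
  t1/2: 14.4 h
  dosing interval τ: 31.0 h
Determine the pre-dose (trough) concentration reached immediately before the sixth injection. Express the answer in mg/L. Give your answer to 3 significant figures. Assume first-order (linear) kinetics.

2.71 mg/L

C₀ per dose = Dose / Vd = 1460 / 156 = 9.359 mg/L
k = ln2 / t½ = 0.693147 / 14.4 = 0.04814 h⁻¹
Fraction remaining after one interval: r = e^(−kτ) = e^(−0.04814 × 31.0) = 0.2248
Before dose 6, 5 doses have been given (aged 1τ, 2τ, 3τ, 4τ, 5τ).
C_trough = C₀ × (r + r² + … + r^5) = C₀ × r(1−r^5)/(1−r)
        = 9.359 × 0.2248 × (1 − 0.0005741) / (1 − 0.2248) = 2.712 mg/L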